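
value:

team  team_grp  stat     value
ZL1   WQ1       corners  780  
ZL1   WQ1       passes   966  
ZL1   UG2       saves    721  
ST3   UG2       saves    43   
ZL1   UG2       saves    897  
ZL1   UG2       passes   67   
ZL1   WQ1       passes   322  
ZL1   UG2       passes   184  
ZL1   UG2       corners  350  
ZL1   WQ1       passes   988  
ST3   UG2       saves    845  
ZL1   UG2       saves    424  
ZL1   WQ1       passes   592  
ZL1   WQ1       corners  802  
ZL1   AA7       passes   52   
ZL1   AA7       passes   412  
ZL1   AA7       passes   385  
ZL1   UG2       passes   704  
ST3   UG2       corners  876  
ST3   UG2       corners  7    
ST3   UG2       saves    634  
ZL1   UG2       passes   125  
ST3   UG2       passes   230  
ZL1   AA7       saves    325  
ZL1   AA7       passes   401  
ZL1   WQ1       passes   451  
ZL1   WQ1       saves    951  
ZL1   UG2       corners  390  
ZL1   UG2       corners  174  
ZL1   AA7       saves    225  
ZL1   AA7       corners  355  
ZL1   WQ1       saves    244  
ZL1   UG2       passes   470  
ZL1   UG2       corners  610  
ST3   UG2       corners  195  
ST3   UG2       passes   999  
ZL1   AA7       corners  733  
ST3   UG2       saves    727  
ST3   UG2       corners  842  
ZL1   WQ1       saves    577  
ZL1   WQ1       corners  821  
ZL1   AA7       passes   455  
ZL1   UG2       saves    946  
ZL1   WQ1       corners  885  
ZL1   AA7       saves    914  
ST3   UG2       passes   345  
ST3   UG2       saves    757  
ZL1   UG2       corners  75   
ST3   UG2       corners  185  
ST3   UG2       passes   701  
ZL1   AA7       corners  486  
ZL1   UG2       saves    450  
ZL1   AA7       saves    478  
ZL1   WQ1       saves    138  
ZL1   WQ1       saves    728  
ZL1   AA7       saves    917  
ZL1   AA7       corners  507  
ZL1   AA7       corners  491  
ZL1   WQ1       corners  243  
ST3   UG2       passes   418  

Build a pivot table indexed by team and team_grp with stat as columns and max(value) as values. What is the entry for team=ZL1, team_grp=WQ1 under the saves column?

Rows with team=ZL1, team_grp=WQ1 and stat=saves: value values are 951, 244, 577, 138, 728.
max(951, 244, 577, 138, 728) = 951.

951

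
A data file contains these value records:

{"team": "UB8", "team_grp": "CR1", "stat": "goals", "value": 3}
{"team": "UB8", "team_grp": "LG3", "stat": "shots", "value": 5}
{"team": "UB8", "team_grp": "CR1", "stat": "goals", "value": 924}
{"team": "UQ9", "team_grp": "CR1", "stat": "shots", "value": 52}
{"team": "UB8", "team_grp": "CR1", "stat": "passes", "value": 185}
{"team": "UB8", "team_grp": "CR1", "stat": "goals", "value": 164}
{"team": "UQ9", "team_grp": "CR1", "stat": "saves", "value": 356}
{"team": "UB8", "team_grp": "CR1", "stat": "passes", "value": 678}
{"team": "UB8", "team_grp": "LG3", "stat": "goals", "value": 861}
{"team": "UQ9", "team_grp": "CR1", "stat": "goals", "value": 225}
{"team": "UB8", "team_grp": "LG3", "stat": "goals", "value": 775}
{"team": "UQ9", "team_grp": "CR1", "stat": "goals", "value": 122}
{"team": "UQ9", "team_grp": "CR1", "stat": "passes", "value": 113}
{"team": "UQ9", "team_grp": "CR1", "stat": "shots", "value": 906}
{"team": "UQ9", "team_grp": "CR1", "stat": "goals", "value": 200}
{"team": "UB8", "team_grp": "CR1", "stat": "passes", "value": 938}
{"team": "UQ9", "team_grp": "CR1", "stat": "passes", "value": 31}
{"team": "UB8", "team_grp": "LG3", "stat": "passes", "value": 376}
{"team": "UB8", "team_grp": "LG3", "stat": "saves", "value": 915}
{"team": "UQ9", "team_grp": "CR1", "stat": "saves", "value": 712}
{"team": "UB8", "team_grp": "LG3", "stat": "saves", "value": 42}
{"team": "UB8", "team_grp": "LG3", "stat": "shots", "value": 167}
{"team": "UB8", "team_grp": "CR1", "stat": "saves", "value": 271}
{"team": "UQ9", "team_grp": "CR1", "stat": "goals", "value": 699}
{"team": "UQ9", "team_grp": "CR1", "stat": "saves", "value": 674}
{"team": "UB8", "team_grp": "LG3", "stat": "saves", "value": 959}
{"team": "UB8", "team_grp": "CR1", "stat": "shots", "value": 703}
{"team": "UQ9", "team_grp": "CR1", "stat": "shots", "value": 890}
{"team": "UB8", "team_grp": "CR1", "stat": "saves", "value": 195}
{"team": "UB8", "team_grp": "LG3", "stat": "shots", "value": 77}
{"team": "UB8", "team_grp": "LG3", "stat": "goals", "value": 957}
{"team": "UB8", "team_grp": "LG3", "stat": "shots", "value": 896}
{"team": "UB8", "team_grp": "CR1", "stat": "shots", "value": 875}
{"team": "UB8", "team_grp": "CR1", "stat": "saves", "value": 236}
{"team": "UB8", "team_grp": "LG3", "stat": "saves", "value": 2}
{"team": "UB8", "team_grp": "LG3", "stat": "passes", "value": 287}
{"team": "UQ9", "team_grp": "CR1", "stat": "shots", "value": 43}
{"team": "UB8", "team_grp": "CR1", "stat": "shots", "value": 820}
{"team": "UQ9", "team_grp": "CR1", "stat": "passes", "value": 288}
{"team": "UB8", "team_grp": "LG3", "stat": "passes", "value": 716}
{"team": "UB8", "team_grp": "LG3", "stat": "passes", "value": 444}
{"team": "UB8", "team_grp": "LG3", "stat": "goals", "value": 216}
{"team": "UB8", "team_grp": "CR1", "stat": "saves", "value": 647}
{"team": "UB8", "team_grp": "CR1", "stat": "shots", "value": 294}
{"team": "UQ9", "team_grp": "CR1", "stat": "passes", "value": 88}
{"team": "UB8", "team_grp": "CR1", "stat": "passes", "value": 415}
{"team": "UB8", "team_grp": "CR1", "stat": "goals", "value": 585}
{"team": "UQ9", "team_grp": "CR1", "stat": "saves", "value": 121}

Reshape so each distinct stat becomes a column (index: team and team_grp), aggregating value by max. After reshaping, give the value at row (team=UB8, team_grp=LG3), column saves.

959

Rows with team=UB8, team_grp=LG3 and stat=saves: value values are 915, 42, 959, 2.
max(915, 42, 959, 2) = 959.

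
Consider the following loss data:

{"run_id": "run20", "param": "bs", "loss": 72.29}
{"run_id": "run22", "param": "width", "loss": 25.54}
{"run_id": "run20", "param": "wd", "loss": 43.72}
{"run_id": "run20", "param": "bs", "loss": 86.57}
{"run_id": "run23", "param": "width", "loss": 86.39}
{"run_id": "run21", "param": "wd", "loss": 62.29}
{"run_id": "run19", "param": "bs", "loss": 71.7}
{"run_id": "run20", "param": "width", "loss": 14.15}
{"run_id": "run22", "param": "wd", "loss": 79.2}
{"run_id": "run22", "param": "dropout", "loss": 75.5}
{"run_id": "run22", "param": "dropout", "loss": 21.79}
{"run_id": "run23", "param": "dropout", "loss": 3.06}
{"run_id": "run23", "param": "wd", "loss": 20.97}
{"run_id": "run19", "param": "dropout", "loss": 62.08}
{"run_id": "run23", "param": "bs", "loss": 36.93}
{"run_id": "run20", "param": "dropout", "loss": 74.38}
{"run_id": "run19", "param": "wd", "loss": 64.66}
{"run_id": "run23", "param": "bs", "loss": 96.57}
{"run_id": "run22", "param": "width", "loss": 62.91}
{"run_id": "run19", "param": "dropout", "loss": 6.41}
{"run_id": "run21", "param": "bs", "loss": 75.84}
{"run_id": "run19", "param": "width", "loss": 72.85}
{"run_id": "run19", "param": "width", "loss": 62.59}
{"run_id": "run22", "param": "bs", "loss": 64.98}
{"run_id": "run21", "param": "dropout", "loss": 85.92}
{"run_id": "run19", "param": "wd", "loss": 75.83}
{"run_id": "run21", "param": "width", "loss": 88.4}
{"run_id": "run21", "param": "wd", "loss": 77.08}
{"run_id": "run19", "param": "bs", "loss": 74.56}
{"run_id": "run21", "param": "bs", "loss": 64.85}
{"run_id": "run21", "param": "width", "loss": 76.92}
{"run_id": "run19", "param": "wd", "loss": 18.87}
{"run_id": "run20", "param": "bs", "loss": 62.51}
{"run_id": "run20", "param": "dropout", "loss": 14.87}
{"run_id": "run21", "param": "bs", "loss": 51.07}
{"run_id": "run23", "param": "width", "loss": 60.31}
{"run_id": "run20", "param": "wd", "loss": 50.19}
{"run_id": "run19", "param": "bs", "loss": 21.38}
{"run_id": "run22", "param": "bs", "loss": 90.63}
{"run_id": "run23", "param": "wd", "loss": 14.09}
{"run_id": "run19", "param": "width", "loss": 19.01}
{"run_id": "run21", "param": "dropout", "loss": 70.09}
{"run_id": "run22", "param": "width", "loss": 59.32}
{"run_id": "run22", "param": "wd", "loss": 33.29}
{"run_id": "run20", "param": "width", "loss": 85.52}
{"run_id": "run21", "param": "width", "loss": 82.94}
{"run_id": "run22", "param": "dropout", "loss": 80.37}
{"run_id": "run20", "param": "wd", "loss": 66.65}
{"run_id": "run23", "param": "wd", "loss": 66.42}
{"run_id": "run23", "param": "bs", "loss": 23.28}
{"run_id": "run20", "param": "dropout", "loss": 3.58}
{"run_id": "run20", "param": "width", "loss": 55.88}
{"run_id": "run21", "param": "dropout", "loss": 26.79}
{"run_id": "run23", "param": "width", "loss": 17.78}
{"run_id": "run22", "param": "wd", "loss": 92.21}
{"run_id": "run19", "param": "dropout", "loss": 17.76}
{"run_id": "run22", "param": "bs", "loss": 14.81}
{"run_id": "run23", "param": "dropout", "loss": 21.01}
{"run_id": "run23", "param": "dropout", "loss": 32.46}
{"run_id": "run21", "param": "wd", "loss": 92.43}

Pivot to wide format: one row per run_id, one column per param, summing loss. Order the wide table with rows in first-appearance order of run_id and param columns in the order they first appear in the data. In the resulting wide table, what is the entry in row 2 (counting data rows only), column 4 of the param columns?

With rows in first-appearance order of run_id, row 2 is run_id=run22. param columns in first-appearance order: bs, width, wd, dropout; column 4 is dropout.
Long rows with run_id=run22, param=dropout: 75.5 + 21.79 + 80.37 = 177.66.

177.66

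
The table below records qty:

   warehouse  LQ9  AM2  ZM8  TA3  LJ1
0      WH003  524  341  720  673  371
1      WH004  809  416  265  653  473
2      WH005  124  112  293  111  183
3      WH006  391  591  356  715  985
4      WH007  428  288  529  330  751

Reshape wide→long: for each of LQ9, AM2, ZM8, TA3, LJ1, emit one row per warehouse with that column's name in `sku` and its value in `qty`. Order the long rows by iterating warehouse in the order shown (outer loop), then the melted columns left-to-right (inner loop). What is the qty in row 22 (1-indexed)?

288

25 rows total (5 × 5). Row 22: index ⌊(22-1)/5⌋ = 4 into warehouse → WH007; (22-1) mod 5 = 1 into the melted columns → AM2.
So row 22 is (WH007, AM2, 288); qty = 288.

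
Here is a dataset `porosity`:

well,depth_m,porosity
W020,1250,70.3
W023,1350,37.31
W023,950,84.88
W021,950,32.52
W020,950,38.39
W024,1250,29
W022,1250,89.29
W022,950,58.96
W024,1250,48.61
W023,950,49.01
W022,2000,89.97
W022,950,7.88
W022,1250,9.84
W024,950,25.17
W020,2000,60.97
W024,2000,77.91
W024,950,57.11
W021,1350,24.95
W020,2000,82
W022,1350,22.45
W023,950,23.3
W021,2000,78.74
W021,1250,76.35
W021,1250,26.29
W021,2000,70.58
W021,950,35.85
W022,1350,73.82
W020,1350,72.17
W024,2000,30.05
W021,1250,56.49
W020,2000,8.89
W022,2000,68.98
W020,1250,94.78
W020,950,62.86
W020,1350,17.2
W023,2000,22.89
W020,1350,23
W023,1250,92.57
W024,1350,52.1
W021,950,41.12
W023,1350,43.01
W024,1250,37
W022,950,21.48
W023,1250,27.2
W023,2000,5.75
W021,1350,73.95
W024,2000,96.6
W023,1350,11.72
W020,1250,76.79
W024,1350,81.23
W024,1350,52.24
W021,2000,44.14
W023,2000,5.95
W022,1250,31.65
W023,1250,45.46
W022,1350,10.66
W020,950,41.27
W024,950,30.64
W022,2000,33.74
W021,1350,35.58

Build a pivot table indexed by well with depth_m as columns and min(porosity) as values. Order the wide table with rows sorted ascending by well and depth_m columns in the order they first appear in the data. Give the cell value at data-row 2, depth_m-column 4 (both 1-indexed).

44.14

With rows sorted ascending by well, row 2 is well=W021. depth_m columns in first-appearance order: 1250, 1350, 950, 2000; column 4 is 2000.
Long rows with well=W021, depth_m=2000: min(78.74, 70.58, 44.14) = 44.14.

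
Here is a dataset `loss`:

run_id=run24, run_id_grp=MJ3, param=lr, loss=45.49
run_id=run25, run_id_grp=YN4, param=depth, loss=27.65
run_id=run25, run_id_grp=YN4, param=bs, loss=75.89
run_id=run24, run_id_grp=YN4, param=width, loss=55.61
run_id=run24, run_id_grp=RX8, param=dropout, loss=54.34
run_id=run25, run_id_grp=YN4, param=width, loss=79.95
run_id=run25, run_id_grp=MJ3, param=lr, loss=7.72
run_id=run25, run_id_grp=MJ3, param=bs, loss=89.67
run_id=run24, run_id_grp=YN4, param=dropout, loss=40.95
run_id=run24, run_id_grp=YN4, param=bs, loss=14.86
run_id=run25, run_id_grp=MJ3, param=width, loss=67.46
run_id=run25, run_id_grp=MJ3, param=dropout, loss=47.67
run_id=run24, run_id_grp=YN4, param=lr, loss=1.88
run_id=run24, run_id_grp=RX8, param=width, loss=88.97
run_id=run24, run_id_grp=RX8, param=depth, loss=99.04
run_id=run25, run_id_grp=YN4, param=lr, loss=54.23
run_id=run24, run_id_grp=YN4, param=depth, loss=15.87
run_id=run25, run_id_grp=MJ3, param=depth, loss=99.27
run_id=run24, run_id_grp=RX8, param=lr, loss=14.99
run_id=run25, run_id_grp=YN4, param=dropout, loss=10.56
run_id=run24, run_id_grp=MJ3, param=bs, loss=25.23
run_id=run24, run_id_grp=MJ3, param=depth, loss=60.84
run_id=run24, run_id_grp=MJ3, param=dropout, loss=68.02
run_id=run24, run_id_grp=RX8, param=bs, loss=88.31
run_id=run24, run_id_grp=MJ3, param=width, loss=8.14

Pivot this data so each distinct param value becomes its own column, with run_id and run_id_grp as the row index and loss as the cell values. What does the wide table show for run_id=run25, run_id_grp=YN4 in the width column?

Wide layout: rows indexed by run_id and run_id_grp, columns are the 5 distinct param values (lr, depth, bs, width, dropout).
Cell (run_id=run25, run_id_grp=YN4, param=width) draws from the long row where run_id=run25, run_id_grp=YN4 and param=width, which has loss=79.95.

79.95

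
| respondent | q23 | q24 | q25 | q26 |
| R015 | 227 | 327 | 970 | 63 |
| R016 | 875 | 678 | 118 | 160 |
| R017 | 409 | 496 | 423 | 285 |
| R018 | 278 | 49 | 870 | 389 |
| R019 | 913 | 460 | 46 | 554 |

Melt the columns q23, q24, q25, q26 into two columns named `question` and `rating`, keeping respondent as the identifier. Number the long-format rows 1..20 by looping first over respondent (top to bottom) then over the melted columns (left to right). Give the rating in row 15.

870

20 rows total (5 × 4). Row 15: index ⌊(15-1)/4⌋ = 3 into respondent → R018; (15-1) mod 4 = 2 into the melted columns → q25.
So row 15 is (R018, q25, 870); rating = 870.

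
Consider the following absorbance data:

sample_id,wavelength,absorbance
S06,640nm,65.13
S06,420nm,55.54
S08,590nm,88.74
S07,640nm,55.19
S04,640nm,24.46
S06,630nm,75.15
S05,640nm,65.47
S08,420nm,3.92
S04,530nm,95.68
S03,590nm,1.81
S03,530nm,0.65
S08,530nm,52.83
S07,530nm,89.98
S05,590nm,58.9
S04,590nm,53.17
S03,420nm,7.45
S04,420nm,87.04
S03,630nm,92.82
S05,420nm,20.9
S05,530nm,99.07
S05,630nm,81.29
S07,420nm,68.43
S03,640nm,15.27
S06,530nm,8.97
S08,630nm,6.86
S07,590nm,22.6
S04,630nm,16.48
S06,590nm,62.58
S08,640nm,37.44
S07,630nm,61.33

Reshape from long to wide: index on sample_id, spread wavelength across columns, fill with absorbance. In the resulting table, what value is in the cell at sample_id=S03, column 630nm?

92.82

Wide layout: rows indexed by sample_id, columns are the 5 distinct wavelength values (640nm, 420nm, 590nm, 630nm, 530nm).
Cell (sample_id=S03, wavelength=630nm) draws from the long row where sample_id=S03 and wavelength=630nm, which has absorbance=92.82.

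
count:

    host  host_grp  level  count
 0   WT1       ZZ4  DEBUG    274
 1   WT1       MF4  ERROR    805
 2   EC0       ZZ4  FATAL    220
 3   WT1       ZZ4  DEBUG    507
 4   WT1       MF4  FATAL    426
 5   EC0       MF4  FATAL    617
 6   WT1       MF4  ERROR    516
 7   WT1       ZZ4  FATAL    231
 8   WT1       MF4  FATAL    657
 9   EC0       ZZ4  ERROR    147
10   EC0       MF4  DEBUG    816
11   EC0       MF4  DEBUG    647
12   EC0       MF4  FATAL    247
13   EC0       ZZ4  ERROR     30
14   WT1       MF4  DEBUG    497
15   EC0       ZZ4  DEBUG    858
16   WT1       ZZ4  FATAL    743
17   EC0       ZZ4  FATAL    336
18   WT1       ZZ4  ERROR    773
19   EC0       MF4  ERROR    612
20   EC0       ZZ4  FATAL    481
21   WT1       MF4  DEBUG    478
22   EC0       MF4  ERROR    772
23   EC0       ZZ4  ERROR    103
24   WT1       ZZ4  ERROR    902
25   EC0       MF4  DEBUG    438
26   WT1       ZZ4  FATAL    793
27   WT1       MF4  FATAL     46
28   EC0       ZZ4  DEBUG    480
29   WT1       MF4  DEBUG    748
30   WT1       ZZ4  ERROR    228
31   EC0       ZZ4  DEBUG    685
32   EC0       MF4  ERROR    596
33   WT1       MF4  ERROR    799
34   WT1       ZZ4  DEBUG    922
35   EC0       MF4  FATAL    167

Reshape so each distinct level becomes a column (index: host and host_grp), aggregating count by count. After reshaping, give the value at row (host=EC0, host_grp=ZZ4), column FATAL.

Rows with host=EC0, host_grp=ZZ4 and level=FATAL: count values are 220, 336, 481.
3 rows match — count = 3.

3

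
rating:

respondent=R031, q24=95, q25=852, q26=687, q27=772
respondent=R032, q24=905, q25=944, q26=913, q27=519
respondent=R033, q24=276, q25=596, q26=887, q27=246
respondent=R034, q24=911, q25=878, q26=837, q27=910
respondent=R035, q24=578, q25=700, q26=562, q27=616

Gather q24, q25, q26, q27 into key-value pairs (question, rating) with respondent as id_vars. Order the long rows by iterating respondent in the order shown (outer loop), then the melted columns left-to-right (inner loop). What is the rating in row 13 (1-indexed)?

20 rows total (5 × 4). Row 13: index ⌊(13-1)/4⌋ = 3 into respondent → R034; (13-1) mod 4 = 0 into the melted columns → q24.
So row 13 is (R034, q24, 911); rating = 911.

911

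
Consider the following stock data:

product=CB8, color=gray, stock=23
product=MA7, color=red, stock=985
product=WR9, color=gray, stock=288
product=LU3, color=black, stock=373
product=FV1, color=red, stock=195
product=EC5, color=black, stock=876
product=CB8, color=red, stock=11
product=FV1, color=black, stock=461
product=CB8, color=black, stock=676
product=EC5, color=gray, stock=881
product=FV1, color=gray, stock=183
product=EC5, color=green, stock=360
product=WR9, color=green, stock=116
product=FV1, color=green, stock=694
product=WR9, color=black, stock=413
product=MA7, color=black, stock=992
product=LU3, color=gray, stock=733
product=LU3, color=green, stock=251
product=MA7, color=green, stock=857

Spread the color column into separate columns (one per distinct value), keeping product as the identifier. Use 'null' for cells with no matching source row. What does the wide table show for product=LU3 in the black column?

373

The long row with product=LU3, color=black has stock=373.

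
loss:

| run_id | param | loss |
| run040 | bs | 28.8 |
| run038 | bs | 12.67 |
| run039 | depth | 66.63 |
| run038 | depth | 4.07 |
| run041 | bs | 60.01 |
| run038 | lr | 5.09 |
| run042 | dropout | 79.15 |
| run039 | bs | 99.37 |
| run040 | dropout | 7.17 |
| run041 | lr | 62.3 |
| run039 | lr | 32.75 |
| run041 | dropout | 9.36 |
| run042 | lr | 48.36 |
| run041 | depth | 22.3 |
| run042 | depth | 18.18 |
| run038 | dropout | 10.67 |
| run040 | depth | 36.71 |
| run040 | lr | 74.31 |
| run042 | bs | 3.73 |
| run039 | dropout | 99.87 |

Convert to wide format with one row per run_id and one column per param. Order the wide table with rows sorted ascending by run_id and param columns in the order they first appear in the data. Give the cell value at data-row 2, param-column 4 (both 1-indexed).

99.87

With rows sorted ascending by run_id, row 2 is run_id=run039. param columns in first-appearance order: bs, depth, lr, dropout; column 4 is dropout.
Long rows with run_id=run039, param=dropout: loss = 99.87.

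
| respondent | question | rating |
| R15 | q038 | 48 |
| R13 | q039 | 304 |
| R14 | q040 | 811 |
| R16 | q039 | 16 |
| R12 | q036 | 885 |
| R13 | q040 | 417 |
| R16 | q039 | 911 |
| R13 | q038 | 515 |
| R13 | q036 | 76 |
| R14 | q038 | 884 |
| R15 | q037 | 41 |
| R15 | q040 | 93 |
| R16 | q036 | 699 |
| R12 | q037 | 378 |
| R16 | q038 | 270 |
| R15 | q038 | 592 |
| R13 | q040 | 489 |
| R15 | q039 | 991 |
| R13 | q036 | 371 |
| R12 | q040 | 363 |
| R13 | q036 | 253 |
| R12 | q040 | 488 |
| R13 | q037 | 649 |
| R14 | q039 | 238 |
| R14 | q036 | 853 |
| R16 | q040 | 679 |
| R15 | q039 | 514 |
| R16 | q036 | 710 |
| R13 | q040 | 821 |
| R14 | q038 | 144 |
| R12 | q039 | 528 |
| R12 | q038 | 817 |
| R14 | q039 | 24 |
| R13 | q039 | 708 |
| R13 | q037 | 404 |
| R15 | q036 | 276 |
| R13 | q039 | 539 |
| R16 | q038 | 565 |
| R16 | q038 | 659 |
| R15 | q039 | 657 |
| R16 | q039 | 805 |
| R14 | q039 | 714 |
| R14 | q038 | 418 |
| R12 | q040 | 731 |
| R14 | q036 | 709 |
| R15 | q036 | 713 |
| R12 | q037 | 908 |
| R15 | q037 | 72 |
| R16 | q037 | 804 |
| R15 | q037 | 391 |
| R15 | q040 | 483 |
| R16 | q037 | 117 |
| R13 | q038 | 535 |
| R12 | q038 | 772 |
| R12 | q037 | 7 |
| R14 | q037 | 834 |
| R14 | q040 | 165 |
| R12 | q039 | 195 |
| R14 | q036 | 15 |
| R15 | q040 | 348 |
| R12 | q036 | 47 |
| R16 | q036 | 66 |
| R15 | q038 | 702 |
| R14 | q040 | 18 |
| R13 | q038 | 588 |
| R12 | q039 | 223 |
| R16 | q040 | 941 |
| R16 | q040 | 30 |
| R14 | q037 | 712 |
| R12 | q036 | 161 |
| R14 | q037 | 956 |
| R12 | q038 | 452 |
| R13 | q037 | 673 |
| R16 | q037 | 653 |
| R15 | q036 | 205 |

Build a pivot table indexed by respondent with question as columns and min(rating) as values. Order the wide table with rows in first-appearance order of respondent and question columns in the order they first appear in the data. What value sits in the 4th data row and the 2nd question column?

With rows in first-appearance order of respondent, row 4 is respondent=R16. question columns in first-appearance order: q038, q039, q040, q036, q037; column 2 is q039.
Long rows with respondent=R16, question=q039: min(16, 911, 805) = 16.

16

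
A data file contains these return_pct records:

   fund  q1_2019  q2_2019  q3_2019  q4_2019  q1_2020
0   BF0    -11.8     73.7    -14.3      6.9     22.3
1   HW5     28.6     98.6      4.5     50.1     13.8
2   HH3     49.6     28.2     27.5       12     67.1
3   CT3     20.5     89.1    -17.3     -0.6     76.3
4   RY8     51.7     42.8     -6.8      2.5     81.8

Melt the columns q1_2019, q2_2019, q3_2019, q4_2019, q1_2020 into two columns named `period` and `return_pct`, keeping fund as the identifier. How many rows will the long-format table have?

5 fund values × 5 melted columns = 25 rows.

25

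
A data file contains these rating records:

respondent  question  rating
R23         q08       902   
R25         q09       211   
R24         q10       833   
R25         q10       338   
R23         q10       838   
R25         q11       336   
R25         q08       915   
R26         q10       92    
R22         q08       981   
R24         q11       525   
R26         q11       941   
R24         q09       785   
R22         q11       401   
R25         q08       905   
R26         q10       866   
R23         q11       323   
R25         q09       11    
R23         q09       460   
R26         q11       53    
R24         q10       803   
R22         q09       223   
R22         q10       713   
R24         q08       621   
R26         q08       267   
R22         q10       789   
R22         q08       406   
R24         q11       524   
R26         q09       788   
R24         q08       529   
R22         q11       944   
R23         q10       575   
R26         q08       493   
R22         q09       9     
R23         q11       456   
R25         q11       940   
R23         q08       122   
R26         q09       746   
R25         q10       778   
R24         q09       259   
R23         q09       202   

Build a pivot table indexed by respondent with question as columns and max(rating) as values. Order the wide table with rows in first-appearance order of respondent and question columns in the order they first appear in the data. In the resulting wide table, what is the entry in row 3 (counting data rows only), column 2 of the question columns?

With rows in first-appearance order of respondent, row 3 is respondent=R24. question columns in first-appearance order: q08, q09, q10, q11; column 2 is q09.
Long rows with respondent=R24, question=q09: max(785, 259) = 785.

785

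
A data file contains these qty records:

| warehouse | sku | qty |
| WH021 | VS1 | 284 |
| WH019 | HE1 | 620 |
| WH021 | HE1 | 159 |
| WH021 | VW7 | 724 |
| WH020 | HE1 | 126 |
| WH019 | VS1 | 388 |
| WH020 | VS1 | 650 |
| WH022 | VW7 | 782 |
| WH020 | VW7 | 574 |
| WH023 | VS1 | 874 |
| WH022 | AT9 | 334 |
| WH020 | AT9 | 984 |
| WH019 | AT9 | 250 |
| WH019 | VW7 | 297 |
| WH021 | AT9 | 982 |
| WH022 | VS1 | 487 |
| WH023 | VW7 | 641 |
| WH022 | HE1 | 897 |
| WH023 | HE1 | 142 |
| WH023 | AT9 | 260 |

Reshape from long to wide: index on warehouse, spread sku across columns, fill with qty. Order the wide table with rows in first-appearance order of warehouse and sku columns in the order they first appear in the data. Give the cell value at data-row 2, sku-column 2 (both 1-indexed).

620

With rows in first-appearance order of warehouse, row 2 is warehouse=WH019. sku columns in first-appearance order: VS1, HE1, VW7, AT9; column 2 is HE1.
Long rows with warehouse=WH019, sku=HE1: qty = 620.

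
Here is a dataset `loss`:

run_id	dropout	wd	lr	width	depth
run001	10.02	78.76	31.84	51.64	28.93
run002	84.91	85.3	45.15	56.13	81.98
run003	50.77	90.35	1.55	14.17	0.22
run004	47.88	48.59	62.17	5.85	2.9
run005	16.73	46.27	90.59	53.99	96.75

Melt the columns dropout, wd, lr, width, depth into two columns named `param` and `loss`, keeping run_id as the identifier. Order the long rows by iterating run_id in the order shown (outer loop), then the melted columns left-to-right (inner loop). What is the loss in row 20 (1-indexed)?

25 rows total (5 × 5). Row 20: index ⌊(20-1)/5⌋ = 3 into run_id → run004; (20-1) mod 5 = 4 into the melted columns → depth.
So row 20 is (run004, depth, 2.9); loss = 2.9.

2.9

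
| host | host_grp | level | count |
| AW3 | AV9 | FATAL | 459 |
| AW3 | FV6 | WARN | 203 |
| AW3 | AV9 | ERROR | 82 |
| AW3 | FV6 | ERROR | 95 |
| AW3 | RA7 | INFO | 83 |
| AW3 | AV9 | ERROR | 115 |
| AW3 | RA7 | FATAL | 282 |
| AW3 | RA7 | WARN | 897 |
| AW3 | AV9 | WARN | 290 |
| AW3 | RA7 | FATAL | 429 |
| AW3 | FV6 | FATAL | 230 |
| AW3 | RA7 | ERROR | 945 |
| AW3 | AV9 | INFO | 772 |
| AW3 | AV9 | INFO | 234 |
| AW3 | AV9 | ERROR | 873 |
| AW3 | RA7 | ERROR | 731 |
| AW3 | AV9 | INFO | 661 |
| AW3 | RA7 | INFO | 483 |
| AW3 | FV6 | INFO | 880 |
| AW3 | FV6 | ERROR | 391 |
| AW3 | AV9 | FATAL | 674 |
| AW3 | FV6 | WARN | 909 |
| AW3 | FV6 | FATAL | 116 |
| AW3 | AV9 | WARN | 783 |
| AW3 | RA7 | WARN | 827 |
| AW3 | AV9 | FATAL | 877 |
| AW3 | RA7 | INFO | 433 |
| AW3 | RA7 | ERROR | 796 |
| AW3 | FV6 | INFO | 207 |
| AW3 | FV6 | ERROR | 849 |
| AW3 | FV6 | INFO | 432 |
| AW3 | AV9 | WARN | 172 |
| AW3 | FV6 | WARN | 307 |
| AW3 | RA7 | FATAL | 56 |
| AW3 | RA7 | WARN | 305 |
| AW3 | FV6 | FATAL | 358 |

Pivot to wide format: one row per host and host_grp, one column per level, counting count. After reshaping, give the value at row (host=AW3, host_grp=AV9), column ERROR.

Rows with host=AW3, host_grp=AV9 and level=ERROR: count values are 82, 115, 873.
3 rows match — count = 3.

3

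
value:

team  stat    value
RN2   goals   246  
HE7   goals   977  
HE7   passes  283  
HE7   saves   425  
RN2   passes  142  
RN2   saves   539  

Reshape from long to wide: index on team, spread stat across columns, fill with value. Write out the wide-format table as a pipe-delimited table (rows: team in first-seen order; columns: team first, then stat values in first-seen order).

| team | goals | passes | saves |
| RN2 | 246 | 142 | 539 |
| HE7 | 977 | 283 | 425 |

Columns: team plus the 3 distinct stat values (goals, passes, saves).
For example, row RN2 column goals takes value=246 from the long row (RN2, goals).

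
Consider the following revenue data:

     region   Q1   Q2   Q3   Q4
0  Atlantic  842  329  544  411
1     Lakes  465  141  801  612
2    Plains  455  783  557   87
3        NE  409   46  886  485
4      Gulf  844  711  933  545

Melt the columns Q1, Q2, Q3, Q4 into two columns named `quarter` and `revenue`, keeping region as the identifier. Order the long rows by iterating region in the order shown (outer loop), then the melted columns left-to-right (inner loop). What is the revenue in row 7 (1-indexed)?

20 rows total (5 × 4). Row 7: index ⌊(7-1)/4⌋ = 1 into region → Lakes; (7-1) mod 4 = 2 into the melted columns → Q3.
So row 7 is (Lakes, Q3, 801); revenue = 801.

801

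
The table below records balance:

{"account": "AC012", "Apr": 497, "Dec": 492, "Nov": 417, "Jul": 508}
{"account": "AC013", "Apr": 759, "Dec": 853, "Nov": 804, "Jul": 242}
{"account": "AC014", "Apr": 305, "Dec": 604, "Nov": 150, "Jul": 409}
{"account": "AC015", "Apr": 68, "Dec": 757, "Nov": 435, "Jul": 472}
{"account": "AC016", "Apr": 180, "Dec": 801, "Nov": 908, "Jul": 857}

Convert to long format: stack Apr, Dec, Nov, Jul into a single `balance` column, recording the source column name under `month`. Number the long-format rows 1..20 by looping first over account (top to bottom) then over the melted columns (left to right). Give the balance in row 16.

472

20 rows total (5 × 4). Row 16: index ⌊(16-1)/4⌋ = 3 into account → AC015; (16-1) mod 4 = 3 into the melted columns → Jul.
So row 16 is (AC015, Jul, 472); balance = 472.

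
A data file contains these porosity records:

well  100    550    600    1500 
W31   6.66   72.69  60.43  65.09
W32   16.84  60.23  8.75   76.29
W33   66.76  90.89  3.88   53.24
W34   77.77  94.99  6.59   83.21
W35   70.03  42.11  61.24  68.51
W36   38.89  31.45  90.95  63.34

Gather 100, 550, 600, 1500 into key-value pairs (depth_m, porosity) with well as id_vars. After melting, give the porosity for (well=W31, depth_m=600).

Unpivoting turns each (well, wide-column) pair into one long row.
The wide cell at row W31, column 600 holds 60.43, so the long row (W31, 600) has porosity=60.43.

60.43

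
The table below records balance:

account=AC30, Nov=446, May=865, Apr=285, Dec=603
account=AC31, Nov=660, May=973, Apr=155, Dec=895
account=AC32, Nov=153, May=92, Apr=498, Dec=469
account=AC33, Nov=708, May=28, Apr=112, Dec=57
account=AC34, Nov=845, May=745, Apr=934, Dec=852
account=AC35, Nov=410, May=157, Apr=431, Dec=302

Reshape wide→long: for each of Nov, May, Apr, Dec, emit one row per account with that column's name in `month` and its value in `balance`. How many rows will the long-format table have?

6 account values × 4 melted columns = 24 rows.

24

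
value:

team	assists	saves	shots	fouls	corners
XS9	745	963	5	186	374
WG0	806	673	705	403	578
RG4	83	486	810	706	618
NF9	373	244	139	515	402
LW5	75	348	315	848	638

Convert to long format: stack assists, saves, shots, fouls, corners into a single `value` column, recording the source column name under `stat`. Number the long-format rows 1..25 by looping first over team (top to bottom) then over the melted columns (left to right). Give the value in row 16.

373

25 rows total (5 × 5). Row 16: index ⌊(16-1)/5⌋ = 3 into team → NF9; (16-1) mod 5 = 0 into the melted columns → assists.
So row 16 is (NF9, assists, 373); value = 373.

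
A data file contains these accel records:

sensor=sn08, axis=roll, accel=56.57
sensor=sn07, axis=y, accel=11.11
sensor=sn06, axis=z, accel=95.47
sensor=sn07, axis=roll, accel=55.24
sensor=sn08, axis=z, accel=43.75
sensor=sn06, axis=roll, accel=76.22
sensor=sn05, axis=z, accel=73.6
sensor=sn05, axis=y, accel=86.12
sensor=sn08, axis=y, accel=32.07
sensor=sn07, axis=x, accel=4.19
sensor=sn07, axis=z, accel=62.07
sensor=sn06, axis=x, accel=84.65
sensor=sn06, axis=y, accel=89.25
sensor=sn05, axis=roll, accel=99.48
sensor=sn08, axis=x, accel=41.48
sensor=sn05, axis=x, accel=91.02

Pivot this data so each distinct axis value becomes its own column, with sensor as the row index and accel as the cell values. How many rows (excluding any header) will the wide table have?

4

4 distinct sensor values → 4 rows.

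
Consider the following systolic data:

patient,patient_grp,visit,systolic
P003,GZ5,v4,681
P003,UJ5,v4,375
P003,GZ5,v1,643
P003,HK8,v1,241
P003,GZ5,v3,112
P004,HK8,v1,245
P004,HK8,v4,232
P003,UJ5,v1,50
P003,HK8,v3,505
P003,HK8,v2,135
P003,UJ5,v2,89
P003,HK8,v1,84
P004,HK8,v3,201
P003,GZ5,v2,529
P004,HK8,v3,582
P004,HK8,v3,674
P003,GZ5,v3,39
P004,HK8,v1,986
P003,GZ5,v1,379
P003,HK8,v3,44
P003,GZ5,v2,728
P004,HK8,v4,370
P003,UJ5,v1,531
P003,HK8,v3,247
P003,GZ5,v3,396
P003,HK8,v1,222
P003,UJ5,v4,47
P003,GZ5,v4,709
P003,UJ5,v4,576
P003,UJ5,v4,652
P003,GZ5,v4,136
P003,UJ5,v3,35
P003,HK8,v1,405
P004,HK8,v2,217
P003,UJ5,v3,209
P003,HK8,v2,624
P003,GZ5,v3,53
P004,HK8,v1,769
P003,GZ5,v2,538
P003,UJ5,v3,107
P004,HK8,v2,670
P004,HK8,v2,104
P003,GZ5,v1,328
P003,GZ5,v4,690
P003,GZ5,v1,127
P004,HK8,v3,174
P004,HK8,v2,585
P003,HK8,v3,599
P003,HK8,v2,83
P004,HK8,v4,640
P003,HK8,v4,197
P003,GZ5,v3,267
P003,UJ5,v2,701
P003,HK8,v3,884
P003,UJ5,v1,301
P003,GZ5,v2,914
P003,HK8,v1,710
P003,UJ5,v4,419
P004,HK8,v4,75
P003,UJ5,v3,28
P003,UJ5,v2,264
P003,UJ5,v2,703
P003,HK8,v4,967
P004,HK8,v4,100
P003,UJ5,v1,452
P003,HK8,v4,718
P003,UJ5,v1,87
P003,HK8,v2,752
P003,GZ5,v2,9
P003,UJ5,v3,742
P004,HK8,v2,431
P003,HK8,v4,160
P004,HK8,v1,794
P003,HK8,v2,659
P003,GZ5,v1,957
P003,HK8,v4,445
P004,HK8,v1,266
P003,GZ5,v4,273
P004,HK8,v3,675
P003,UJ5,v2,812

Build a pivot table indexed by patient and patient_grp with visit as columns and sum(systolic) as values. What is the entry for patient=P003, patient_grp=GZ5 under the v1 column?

2434

Rows with patient=P003, patient_grp=GZ5 and visit=v1: systolic values are 643, 379, 328, 127, 957.
643 + 379 + 328 + 127 + 957 = 2434.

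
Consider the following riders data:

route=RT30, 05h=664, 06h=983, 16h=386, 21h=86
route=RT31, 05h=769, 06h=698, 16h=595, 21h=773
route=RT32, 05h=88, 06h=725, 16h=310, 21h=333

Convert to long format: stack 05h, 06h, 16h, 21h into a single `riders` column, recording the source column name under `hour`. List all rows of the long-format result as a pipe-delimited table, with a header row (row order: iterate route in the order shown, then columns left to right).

Each (route, column) pair becomes one row: 3 × 4 = 12 rows.
For example, (RT30, 05h) → riders=664.

| route | hour | riders |
| RT30 | 05h | 664 |
| RT30 | 06h | 983 |
| RT30 | 16h | 386 |
| RT30 | 21h | 86 |
| RT31 | 05h | 769 |
| RT31 | 06h | 698 |
| RT31 | 16h | 595 |
| RT31 | 21h | 773 |
| RT32 | 05h | 88 |
| RT32 | 06h | 725 |
| RT32 | 16h | 310 |
| RT32 | 21h | 333 |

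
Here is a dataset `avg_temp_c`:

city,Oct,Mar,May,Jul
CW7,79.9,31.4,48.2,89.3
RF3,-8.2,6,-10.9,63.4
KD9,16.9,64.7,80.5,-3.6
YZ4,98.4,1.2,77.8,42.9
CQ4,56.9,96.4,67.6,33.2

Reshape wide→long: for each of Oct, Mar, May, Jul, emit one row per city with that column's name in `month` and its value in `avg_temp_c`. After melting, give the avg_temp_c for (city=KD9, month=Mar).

Unpivoting turns each (city, wide-column) pair into one long row.
The wide cell at row KD9, column Mar holds 64.7, so the long row (KD9, Mar) has avg_temp_c=64.7.

64.7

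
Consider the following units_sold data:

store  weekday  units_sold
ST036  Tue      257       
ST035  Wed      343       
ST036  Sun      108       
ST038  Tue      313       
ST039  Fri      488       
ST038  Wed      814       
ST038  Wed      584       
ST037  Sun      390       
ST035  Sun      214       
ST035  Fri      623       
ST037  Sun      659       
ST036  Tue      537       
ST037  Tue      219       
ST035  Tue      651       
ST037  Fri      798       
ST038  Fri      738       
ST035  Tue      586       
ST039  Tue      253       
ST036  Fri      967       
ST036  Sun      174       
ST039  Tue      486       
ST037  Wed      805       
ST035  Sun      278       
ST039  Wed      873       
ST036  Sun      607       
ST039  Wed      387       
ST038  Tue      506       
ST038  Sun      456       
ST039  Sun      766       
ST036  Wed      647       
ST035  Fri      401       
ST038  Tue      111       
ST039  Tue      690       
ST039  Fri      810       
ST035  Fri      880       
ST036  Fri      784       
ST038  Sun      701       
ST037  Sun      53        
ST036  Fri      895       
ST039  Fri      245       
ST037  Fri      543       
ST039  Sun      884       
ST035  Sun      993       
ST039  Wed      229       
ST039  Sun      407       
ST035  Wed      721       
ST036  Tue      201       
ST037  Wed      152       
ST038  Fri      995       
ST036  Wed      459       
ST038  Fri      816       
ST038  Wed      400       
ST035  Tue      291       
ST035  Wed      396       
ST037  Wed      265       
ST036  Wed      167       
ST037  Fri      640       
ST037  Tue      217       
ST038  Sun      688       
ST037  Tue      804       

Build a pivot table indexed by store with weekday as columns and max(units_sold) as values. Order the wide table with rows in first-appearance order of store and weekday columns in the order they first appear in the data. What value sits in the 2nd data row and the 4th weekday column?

880

With rows in first-appearance order of store, row 2 is store=ST035. weekday columns in first-appearance order: Tue, Wed, Sun, Fri; column 4 is Fri.
Long rows with store=ST035, weekday=Fri: max(623, 401, 880) = 880.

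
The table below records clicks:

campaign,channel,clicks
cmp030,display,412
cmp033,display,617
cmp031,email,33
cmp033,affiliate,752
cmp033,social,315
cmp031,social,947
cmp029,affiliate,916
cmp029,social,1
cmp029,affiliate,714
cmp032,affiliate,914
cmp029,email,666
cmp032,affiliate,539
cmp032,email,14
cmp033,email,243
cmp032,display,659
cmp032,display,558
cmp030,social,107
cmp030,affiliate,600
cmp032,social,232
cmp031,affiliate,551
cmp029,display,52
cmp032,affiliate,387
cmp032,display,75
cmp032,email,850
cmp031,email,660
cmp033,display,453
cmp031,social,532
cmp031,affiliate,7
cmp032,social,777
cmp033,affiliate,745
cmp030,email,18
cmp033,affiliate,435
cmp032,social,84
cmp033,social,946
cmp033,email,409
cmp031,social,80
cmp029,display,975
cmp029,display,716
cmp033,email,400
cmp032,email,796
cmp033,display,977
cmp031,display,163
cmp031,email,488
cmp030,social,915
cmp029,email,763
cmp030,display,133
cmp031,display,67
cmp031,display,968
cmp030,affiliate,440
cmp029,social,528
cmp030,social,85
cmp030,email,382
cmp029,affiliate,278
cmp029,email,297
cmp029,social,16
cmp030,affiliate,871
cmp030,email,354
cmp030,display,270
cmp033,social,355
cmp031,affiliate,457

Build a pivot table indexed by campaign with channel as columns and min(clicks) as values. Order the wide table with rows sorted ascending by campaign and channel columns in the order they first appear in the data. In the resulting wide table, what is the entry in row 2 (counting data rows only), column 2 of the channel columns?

18

With rows sorted ascending by campaign, row 2 is campaign=cmp030. channel columns in first-appearance order: display, email, affiliate, social; column 2 is email.
Long rows with campaign=cmp030, channel=email: min(18, 382, 354) = 18.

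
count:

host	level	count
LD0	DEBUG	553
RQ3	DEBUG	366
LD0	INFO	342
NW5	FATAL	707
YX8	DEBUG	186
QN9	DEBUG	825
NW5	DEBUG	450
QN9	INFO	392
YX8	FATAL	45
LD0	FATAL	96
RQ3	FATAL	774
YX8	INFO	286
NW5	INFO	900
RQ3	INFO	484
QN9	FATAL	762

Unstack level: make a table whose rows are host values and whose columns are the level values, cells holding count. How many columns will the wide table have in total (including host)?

1 column for host plus 3 distinct level values → 4 columns.

4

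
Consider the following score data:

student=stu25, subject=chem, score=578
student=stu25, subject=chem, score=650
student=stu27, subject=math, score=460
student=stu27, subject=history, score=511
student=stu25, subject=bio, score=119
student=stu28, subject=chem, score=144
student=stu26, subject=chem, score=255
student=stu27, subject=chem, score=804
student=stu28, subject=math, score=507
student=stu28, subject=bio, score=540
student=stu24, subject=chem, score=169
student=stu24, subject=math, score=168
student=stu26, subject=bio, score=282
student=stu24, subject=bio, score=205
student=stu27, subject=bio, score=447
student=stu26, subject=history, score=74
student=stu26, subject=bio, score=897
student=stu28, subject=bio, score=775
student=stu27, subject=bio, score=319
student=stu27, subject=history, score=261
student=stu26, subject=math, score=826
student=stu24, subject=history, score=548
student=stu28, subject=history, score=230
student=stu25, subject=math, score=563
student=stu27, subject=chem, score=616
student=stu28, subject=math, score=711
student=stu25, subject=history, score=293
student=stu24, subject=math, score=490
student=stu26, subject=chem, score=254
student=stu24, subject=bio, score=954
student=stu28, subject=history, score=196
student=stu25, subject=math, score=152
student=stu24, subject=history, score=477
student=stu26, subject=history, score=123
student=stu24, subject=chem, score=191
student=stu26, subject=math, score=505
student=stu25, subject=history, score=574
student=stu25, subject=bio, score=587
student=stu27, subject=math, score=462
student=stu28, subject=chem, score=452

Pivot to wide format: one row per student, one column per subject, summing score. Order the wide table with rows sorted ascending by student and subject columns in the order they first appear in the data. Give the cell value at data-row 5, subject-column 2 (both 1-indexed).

1218

With rows sorted ascending by student, row 5 is student=stu28. subject columns in first-appearance order: chem, math, history, bio; column 2 is math.
Long rows with student=stu28, subject=math: 507 + 711 = 1218.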